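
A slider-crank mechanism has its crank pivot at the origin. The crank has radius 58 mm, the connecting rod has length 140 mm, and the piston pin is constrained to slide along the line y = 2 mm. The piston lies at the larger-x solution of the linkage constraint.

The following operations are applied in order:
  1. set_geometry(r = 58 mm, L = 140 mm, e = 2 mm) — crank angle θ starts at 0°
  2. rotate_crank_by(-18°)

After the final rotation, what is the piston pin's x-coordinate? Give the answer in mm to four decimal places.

193.7364

set_geometry: r = 58 mm, L = 140 mm, e = 2 mm; θ ← 0°
rotate_crank_by(-18°): θ ← 0° -18° = -18°
crank pin P = (r cos θ, r sin θ) = (55.161278, -17.922986)
h = r sin θ − e = -17.922986 − 2 = -19.922986
x = r cos θ + √(L² − h²) = 55.161278 + √(19600.0 − 396.9254) = 55.161278 + 138.575159 = 193.736437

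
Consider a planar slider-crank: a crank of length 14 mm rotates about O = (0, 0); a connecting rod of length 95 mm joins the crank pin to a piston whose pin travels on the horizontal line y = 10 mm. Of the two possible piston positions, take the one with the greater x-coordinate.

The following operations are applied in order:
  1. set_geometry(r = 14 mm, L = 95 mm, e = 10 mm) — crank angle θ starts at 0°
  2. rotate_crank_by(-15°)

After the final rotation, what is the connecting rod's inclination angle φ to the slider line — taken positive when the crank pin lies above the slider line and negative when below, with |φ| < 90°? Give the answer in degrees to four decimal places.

-8.2449

set_geometry: r = 14 mm, L = 95 mm, e = 10 mm; θ ← 0°
rotate_crank_by(-15°): θ ← 0° -15° = -15°
crank pin P = (r cos θ, r sin θ) = (13.522962, -3.623467)
h = r sin θ − e = -3.623467 − 10 = -13.623467
sin φ = h / L = -13.623467 / 95 = -0.14340491
φ = arcsin(-0.14340491) = -8.244922°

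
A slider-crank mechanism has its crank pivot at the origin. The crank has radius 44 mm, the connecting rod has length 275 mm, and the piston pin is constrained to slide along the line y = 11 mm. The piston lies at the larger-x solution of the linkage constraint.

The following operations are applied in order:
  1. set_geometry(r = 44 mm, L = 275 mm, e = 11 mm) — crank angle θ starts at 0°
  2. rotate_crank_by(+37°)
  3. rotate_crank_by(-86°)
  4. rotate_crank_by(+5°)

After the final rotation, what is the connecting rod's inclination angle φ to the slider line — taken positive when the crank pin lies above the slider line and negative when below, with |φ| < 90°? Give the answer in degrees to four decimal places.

set_geometry: r = 44 mm, L = 275 mm, e = 11 mm; θ ← 0°
rotate_crank_by(+37°): θ ← 0° +37° = 37°
rotate_crank_by(-86°): θ ← 37° -86° = -49°
rotate_crank_by(+5°): θ ← -49° +5° = -44°
crank pin P = (r cos θ, r sin θ) = (31.650951, -30.564968)
h = r sin θ − e = -30.564968 − 11 = -41.564968
sin φ = h / L = -41.564968 / 275 = -0.15114534
φ = arcsin(-0.15114534) = -8.693306°

-8.6933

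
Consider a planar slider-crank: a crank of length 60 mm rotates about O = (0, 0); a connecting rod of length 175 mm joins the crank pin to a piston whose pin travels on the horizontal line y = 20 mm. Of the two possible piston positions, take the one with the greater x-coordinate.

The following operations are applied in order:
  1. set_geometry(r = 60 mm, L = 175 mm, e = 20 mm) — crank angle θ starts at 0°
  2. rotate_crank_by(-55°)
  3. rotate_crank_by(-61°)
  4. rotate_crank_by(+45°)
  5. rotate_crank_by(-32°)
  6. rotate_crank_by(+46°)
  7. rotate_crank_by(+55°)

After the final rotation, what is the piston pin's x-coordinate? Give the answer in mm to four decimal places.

233.5632

set_geometry: r = 60 mm, L = 175 mm, e = 20 mm; θ ← 0°
rotate_crank_by(-55°): θ ← 0° -55° = -55°
rotate_crank_by(-61°): θ ← -55° -61° = -116°
rotate_crank_by(+45°): θ ← -116° +45° = -71°
rotate_crank_by(-32°): θ ← -71° -32° = -103°
rotate_crank_by(+46°): θ ← -103° +46° = -57°
rotate_crank_by(+55°): θ ← -57° +55° = -2°
crank pin P = (r cos θ, r sin θ) = (59.963450, -2.093970)
h = r sin θ − e = -2.093970 − 20 = -22.093970
x = r cos θ + √(L² − h²) = 59.963450 + √(30625.0 − 488.1435) = 59.963450 + 173.599702 = 233.563152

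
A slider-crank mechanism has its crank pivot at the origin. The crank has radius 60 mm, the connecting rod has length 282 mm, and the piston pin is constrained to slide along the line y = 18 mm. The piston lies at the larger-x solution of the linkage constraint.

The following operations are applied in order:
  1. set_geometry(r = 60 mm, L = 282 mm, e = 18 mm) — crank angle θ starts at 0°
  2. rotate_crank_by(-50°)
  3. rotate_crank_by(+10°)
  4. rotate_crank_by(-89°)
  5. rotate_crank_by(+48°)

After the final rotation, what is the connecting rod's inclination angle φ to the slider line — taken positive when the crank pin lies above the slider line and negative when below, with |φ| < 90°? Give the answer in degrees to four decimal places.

set_geometry: r = 60 mm, L = 282 mm, e = 18 mm; θ ← 0°
rotate_crank_by(-50°): θ ← 0° -50° = -50°
rotate_crank_by(+10°): θ ← -50° +10° = -40°
rotate_crank_by(-89°): θ ← -40° -89° = -129°
rotate_crank_by(+48°): θ ← -129° +48° = -81°
crank pin P = (r cos θ, r sin θ) = (9.386068, -59.261300)
h = r sin θ − e = -59.261300 − 18 = -77.261300
sin φ = h / L = -77.261300 / 282 = -0.27397624
φ = arcsin(-0.27397624) = -15.901014°

-15.9010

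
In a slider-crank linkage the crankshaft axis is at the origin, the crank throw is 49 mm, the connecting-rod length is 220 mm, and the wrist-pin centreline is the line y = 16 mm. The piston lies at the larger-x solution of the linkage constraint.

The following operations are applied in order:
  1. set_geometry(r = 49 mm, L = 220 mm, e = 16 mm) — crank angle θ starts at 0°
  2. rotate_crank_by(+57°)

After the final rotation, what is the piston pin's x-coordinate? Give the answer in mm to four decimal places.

set_geometry: r = 49 mm, L = 220 mm, e = 16 mm; θ ← 0°
rotate_crank_by(+57°): θ ← 0° +57° = 57°
crank pin P = (r cos θ, r sin θ) = (26.687313, 41.094858)
h = r sin θ − e = 41.094858 − 16 = 25.094858
x = r cos θ + √(L² − h²) = 26.687313 + √(48400.0 − 629.7519) = 26.687313 + 218.564060 = 245.251372

245.2514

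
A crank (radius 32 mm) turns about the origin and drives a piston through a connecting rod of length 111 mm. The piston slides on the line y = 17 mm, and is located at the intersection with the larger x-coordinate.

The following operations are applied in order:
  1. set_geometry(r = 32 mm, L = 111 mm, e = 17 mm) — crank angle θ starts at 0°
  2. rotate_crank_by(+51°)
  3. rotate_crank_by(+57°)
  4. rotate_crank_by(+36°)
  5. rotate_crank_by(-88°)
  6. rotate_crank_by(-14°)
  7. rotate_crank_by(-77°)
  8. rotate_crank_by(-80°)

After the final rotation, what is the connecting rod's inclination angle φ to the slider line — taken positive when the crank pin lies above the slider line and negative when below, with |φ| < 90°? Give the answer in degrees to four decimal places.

-24.4835

set_geometry: r = 32 mm, L = 111 mm, e = 17 mm; θ ← 0°
rotate_crank_by(+51°): θ ← 0° +51° = 51°
rotate_crank_by(+57°): θ ← 51° +57° = 108°
rotate_crank_by(+36°): θ ← 108° +36° = 144°
rotate_crank_by(-88°): θ ← 144° -88° = 56°
rotate_crank_by(-14°): θ ← 56° -14° = 42°
rotate_crank_by(-77°): θ ← 42° -77° = -35°
rotate_crank_by(-80°): θ ← -35° -80° = -115°
crank pin P = (r cos θ, r sin θ) = (-13.523784, -29.001849)
h = r sin θ − e = -29.001849 − 17 = -46.001849
sin φ = h / L = -46.001849 / 111 = -0.41443107
φ = arcsin(-0.41443107) = -24.483494°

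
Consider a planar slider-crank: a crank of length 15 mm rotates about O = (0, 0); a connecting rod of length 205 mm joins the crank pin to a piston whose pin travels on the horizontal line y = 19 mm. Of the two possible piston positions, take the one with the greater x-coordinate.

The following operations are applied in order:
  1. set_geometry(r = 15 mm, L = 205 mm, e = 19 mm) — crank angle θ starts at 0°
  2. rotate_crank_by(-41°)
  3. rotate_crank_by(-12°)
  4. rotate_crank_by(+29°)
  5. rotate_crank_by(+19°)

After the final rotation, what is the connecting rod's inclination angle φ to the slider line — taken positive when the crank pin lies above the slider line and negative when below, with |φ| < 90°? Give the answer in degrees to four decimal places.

-5.6851

set_geometry: r = 15 mm, L = 205 mm, e = 19 mm; θ ← 0°
rotate_crank_by(-41°): θ ← 0° -41° = -41°
rotate_crank_by(-12°): θ ← -41° -12° = -53°
rotate_crank_by(+29°): θ ← -53° +29° = -24°
rotate_crank_by(+19°): θ ← -24° +19° = -5°
crank pin P = (r cos θ, r sin θ) = (14.942920, -1.307336)
h = r sin θ − e = -1.307336 − 19 = -20.307336
sin φ = h / L = -20.307336 / 205 = -0.09906018
φ = arcsin(-0.09906018) = -5.685054°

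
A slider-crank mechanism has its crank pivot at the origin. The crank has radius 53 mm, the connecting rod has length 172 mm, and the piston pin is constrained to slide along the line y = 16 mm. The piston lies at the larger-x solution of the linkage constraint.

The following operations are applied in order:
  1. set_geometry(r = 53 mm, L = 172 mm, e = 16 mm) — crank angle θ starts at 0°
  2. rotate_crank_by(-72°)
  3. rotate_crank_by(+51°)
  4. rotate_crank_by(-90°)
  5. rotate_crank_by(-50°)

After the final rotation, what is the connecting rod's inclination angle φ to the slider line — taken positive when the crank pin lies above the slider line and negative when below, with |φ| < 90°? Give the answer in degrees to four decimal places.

-11.1480

set_geometry: r = 53 mm, L = 172 mm, e = 16 mm; θ ← 0°
rotate_crank_by(-72°): θ ← 0° -72° = -72°
rotate_crank_by(+51°): θ ← -72° +51° = -21°
rotate_crank_by(-90°): θ ← -21° -90° = -111°
rotate_crank_by(-50°): θ ← -111° -50° = -161°
crank pin P = (r cos θ, r sin θ) = (-50.112485, -17.255112)
h = r sin θ − e = -17.255112 − 16 = -33.255112
sin φ = h / L = -33.255112 / 172 = -0.19334368
φ = arcsin(-0.19334368) = -11.147982°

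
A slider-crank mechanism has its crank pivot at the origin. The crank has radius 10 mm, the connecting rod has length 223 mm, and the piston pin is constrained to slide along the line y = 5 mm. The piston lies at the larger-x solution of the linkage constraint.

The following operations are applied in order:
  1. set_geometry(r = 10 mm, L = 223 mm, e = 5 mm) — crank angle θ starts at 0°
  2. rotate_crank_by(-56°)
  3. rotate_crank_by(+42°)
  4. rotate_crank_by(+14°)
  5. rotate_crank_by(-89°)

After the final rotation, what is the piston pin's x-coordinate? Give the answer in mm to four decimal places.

222.6696

set_geometry: r = 10 mm, L = 223 mm, e = 5 mm; θ ← 0°
rotate_crank_by(-56°): θ ← 0° -56° = -56°
rotate_crank_by(+42°): θ ← -56° +42° = -14°
rotate_crank_by(+14°): θ ← -14° +14° = 0°
rotate_crank_by(-89°): θ ← 0° -89° = -89°
crank pin P = (r cos θ, r sin θ) = (0.174524, -9.998477)
h = r sin θ − e = -9.998477 − 5 = -14.998477
x = r cos θ + √(L² − h²) = 0.174524 + √(49729.0 − 224.9543) = 0.174524 + 222.495046 = 222.669571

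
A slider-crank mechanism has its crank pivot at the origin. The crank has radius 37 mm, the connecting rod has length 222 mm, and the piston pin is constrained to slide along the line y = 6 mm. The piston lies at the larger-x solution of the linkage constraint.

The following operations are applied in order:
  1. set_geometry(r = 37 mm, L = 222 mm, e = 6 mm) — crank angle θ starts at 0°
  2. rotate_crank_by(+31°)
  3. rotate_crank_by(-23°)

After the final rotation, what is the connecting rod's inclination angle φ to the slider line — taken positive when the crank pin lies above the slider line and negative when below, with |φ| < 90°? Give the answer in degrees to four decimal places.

-0.2195

set_geometry: r = 37 mm, L = 222 mm, e = 6 mm; θ ← 0°
rotate_crank_by(+31°): θ ← 0° +31° = 31°
rotate_crank_by(-23°): θ ← 31° -23° = 8°
crank pin P = (r cos θ, r sin θ) = (36.639919, 5.149405)
h = r sin θ − e = 5.149405 − 6 = -0.850595
sin φ = h / L = -0.850595 / 222 = -0.00383151
φ = arcsin(-0.00383151) = -0.219530°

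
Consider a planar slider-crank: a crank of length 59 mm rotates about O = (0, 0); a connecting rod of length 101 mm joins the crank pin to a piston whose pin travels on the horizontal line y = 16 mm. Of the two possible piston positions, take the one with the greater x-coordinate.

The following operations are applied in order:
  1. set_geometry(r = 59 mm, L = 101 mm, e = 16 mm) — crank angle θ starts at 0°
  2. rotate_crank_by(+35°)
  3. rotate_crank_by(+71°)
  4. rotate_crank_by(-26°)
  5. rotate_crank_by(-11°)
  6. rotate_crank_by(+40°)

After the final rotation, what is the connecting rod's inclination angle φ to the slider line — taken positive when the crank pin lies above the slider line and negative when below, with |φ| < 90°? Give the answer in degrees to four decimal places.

23.1984

set_geometry: r = 59 mm, L = 101 mm, e = 16 mm; θ ← 0°
rotate_crank_by(+35°): θ ← 0° +35° = 35°
rotate_crank_by(+71°): θ ← 35° +71° = 106°
rotate_crank_by(-26°): θ ← 106° -26° = 80°
rotate_crank_by(-11°): θ ← 80° -11° = 69°
rotate_crank_by(+40°): θ ← 69° +40° = 109°
crank pin P = (r cos θ, r sin θ) = (-19.208521, 55.785596)
h = r sin θ − e = 55.785596 − 16 = 39.785596
sin φ = h / L = 39.785596 / 101 = 0.39391679
φ = arcsin(0.39391679) = 23.198434°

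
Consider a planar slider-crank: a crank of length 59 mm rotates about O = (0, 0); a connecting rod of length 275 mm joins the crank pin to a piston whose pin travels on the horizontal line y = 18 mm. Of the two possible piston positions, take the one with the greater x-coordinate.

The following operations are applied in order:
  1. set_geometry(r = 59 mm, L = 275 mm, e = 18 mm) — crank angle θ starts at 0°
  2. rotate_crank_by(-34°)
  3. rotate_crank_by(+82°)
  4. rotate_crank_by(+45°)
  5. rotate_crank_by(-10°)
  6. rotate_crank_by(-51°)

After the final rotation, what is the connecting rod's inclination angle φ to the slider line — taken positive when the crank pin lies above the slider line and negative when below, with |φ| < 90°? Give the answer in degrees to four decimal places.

2.7649

set_geometry: r = 59 mm, L = 275 mm, e = 18 mm; θ ← 0°
rotate_crank_by(-34°): θ ← 0° -34° = -34°
rotate_crank_by(+82°): θ ← -34° +82° = 48°
rotate_crank_by(+45°): θ ← 48° +45° = 93°
rotate_crank_by(-10°): θ ← 93° -10° = 83°
rotate_crank_by(-51°): θ ← 83° -51° = 32°
crank pin P = (r cos θ, r sin θ) = (50.034838, 31.265237)
h = r sin θ − e = 31.265237 − 18 = 13.265237
sin φ = h / L = 13.265237 / 275 = 0.04823722
φ = arcsin(0.04823722) = 2.764862°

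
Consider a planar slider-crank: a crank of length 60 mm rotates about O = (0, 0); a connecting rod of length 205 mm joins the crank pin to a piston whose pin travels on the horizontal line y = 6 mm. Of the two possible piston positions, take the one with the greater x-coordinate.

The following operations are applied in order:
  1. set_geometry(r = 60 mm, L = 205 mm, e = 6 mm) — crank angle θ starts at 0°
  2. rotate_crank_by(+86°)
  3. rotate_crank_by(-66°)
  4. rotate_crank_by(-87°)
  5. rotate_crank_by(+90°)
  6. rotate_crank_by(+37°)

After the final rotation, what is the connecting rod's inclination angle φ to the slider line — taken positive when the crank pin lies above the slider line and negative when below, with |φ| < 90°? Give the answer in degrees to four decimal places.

set_geometry: r = 60 mm, L = 205 mm, e = 6 mm; θ ← 0°
rotate_crank_by(+86°): θ ← 0° +86° = 86°
rotate_crank_by(-66°): θ ← 86° -66° = 20°
rotate_crank_by(-87°): θ ← 20° -87° = -67°
rotate_crank_by(+90°): θ ← -67° +90° = 23°
rotate_crank_by(+37°): θ ← 23° +37° = 60°
crank pin P = (r cos θ, r sin θ) = (30.000000, 51.961524)
h = r sin θ − e = 51.961524 − 6 = 45.961524
sin φ = h / L = 45.961524 / 205 = 0.22420256
φ = arcsin(0.22420256) = 12.955990°

12.9560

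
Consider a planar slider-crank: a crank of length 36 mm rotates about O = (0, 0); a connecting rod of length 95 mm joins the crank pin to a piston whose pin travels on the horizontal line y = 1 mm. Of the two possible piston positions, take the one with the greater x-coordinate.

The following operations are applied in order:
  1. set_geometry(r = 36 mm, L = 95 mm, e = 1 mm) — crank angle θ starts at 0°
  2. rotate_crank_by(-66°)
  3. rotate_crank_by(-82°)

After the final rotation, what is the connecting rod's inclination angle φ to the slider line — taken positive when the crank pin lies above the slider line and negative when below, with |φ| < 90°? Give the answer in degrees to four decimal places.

set_geometry: r = 36 mm, L = 95 mm, e = 1 mm; θ ← 0°
rotate_crank_by(-66°): θ ← 0° -66° = -66°
rotate_crank_by(-82°): θ ← -66° -82° = -148°
crank pin P = (r cos θ, r sin θ) = (-30.529731, -19.077094)
h = r sin θ − e = -19.077094 − 1 = -20.077094
sin φ = h / L = -20.077094 / 95 = -0.21133783
φ = arcsin(-0.21133783) = -12.200764°

-12.2008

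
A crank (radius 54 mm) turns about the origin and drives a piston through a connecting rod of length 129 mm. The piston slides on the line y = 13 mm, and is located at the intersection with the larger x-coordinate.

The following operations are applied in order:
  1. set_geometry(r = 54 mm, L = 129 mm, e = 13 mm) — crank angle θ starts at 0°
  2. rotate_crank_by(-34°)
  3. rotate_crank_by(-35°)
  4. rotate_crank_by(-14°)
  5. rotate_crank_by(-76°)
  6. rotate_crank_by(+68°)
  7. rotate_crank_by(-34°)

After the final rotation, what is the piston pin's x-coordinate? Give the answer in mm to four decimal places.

84.6350

set_geometry: r = 54 mm, L = 129 mm, e = 13 mm; θ ← 0°
rotate_crank_by(-34°): θ ← 0° -34° = -34°
rotate_crank_by(-35°): θ ← -34° -35° = -69°
rotate_crank_by(-14°): θ ← -69° -14° = -83°
rotate_crank_by(-76°): θ ← -83° -76° = -159°
rotate_crank_by(+68°): θ ← -159° +68° = -91°
rotate_crank_by(-34°): θ ← -91° -34° = -125°
crank pin P = (r cos θ, r sin θ) = (-30.973128, -44.234210)
h = r sin θ − e = -44.234210 − 13 = -57.234210
x = r cos θ + √(L² − h²) = -30.973128 + √(16641.0 − 3275.7548) = -30.973128 + 115.608154 = 84.635026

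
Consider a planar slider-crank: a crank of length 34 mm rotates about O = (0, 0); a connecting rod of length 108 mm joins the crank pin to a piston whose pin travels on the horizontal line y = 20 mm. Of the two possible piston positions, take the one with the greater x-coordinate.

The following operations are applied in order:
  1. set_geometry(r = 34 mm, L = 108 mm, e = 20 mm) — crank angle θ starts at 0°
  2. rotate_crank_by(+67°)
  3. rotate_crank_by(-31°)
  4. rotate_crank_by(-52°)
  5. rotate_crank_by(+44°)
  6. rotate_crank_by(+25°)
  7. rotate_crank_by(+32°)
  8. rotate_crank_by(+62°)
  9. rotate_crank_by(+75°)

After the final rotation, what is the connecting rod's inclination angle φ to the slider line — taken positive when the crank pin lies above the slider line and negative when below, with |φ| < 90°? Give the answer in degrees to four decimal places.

-23.3182

set_geometry: r = 34 mm, L = 108 mm, e = 20 mm; θ ← 0°
rotate_crank_by(+67°): θ ← 0° +67° = 67°
rotate_crank_by(-31°): θ ← 67° -31° = 36°
rotate_crank_by(-52°): θ ← 36° -52° = -16°
rotate_crank_by(+44°): θ ← -16° +44° = 28°
rotate_crank_by(+25°): θ ← 28° +25° = 53°
rotate_crank_by(+32°): θ ← 53° +32° = 85°
rotate_crank_by(+62°): θ ← 85° +62° = 147°
rotate_crank_by(+75°): θ ← 147° +75° = 222°
crank pin P = (r cos θ, r sin θ) = (-25.266924, -22.750441)
h = r sin θ − e = -22.750441 − 20 = -42.750441
sin φ = h / L = -42.750441 / 108 = -0.39583741
φ = arcsin(-0.39583741) = -23.318212°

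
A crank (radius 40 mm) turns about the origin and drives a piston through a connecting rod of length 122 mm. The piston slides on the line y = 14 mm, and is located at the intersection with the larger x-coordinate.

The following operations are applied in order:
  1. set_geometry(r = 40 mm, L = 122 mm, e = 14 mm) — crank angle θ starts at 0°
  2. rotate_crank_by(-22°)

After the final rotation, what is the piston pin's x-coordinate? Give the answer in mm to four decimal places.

set_geometry: r = 40 mm, L = 122 mm, e = 14 mm; θ ← 0°
rotate_crank_by(-22°): θ ← 0° -22° = -22°
crank pin P = (r cos θ, r sin θ) = (37.087354, -14.984264)
h = r sin θ − e = -14.984264 − 14 = -28.984264
x = r cos θ + √(L² − h²) = 37.087354 + √(14884.0 − 840.0875) = 37.087354 + 118.507014 = 155.594369

155.5944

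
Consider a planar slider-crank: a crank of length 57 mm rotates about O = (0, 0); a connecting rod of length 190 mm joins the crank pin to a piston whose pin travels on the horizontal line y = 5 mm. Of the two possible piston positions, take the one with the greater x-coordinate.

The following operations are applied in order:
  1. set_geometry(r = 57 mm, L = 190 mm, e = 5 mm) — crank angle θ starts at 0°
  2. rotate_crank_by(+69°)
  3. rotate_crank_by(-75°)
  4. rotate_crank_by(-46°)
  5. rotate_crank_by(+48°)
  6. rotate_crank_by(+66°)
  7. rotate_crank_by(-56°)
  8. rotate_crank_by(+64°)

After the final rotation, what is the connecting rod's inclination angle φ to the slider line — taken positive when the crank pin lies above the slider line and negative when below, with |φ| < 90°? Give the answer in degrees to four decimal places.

set_geometry: r = 57 mm, L = 190 mm, e = 5 mm; θ ← 0°
rotate_crank_by(+69°): θ ← 0° +69° = 69°
rotate_crank_by(-75°): θ ← 69° -75° = -6°
rotate_crank_by(-46°): θ ← -6° -46° = -52°
rotate_crank_by(+48°): θ ← -52° +48° = -4°
rotate_crank_by(+66°): θ ← -4° +66° = 62°
rotate_crank_by(-56°): θ ← 62° -56° = 6°
rotate_crank_by(+64°): θ ← 6° +64° = 70°
crank pin P = (r cos θ, r sin θ) = (19.495148, 53.562479)
h = r sin θ − e = 53.562479 − 5 = 48.562479
sin φ = h / L = 48.562479 / 190 = 0.25559200
φ = arcsin(0.25559200) = 14.808667°

14.8087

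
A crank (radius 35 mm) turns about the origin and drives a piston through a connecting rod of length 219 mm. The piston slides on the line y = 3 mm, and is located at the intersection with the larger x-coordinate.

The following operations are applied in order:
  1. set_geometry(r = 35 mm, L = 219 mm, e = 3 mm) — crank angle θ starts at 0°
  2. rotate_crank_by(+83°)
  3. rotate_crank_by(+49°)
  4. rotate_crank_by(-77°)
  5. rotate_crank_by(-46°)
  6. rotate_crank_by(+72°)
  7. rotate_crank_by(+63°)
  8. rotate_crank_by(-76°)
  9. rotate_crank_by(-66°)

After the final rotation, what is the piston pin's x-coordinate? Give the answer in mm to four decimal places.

set_geometry: r = 35 mm, L = 219 mm, e = 3 mm; θ ← 0°
rotate_crank_by(+83°): θ ← 0° +83° = 83°
rotate_crank_by(+49°): θ ← 83° +49° = 132°
rotate_crank_by(-77°): θ ← 132° -77° = 55°
rotate_crank_by(-46°): θ ← 55° -46° = 9°
rotate_crank_by(+72°): θ ← 9° +72° = 81°
rotate_crank_by(+63°): θ ← 81° +63° = 144°
rotate_crank_by(-76°): θ ← 144° -76° = 68°
rotate_crank_by(-66°): θ ← 68° -66° = 2°
crank pin P = (r cos θ, r sin θ) = (34.978679, 1.221482)
h = r sin θ − e = 1.221482 − 3 = -1.778518
x = r cos θ + √(L² − h²) = 34.978679 + √(47961.0 − 3.1631) = 34.978679 + 218.992778 = 253.971457

253.9715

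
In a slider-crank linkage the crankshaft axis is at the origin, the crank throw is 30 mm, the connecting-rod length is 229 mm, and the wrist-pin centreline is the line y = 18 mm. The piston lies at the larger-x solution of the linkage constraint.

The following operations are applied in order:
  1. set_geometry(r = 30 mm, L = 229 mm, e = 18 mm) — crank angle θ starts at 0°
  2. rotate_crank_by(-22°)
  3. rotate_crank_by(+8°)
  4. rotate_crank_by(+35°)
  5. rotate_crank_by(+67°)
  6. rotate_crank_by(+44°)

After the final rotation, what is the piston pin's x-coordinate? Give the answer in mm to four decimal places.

208.8858

set_geometry: r = 30 mm, L = 229 mm, e = 18 mm; θ ← 0°
rotate_crank_by(-22°): θ ← 0° -22° = -22°
rotate_crank_by(+8°): θ ← -22° +8° = -14°
rotate_crank_by(+35°): θ ← -14° +35° = 21°
rotate_crank_by(+67°): θ ← 21° +67° = 88°
rotate_crank_by(+44°): θ ← 88° +44° = 132°
crank pin P = (r cos θ, r sin θ) = (-20.073918, 22.294345)
h = r sin θ − e = 22.294345 − 18 = 4.294345
x = r cos θ + √(L² − h²) = -20.073918 + √(52441.0 − 18.4414) = -20.073918 + 228.959731 = 208.885813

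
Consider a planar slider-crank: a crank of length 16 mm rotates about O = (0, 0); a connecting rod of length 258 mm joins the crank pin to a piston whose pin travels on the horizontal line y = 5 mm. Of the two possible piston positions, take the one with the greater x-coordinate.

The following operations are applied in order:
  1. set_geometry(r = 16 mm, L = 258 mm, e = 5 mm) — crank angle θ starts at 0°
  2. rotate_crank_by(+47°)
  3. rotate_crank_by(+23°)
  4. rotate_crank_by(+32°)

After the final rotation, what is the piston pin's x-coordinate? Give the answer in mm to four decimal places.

set_geometry: r = 16 mm, L = 258 mm, e = 5 mm; θ ← 0°
rotate_crank_by(+47°): θ ← 0° +47° = 47°
rotate_crank_by(+23°): θ ← 47° +23° = 70°
rotate_crank_by(+32°): θ ← 70° +32° = 102°
crank pin P = (r cos θ, r sin θ) = (-3.326587, 15.650362)
h = r sin θ − e = 15.650362 − 5 = 10.650362
x = r cos θ + √(L² − h²) = -3.326587 + √(66564.0 − 113.4302) = -3.326587 + 257.780080 = 254.453493

254.4535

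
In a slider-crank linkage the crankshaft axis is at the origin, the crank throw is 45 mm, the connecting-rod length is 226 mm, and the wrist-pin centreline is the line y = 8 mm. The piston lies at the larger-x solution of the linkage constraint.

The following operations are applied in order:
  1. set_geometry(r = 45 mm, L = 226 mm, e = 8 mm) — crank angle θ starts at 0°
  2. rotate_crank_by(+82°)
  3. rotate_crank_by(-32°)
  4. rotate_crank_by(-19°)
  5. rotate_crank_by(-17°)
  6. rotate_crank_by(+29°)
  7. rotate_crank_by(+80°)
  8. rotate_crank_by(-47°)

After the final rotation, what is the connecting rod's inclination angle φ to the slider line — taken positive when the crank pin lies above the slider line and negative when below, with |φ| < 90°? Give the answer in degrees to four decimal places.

9.0794

set_geometry: r = 45 mm, L = 226 mm, e = 8 mm; θ ← 0°
rotate_crank_by(+82°): θ ← 0° +82° = 82°
rotate_crank_by(-32°): θ ← 82° -32° = 50°
rotate_crank_by(-19°): θ ← 50° -19° = 31°
rotate_crank_by(-17°): θ ← 31° -17° = 14°
rotate_crank_by(+29°): θ ← 14° +29° = 43°
rotate_crank_by(+80°): θ ← 43° +80° = 123°
rotate_crank_by(-47°): θ ← 123° -47° = 76°
crank pin P = (r cos θ, r sin θ) = (10.886485, 43.663308)
h = r sin θ − e = 43.663308 − 8 = 35.663308
sin φ = h / L = 35.663308 / 226 = 0.15780225
φ = arcsin(0.15780225) = 9.079354°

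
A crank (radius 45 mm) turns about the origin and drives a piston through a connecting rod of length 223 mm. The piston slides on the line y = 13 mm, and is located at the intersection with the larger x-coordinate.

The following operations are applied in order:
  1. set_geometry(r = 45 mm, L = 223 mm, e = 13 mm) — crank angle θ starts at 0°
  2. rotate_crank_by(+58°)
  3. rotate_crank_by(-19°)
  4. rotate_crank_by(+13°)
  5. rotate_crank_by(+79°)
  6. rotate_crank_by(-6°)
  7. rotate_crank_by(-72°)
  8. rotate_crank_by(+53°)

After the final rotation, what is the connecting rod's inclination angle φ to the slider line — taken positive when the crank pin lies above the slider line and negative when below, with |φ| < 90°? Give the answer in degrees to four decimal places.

7.7980

set_geometry: r = 45 mm, L = 223 mm, e = 13 mm; θ ← 0°
rotate_crank_by(+58°): θ ← 0° +58° = 58°
rotate_crank_by(-19°): θ ← 58° -19° = 39°
rotate_crank_by(+13°): θ ← 39° +13° = 52°
rotate_crank_by(+79°): θ ← 52° +79° = 131°
rotate_crank_by(-6°): θ ← 131° -6° = 125°
rotate_crank_by(-72°): θ ← 125° -72° = 53°
rotate_crank_by(+53°): θ ← 53° +53° = 106°
crank pin P = (r cos θ, r sin θ) = (-12.403681, 43.256776)
h = r sin θ − e = 43.256776 − 13 = 30.256776
sin φ = h / L = 30.256776 / 223 = 0.13568061
φ = arcsin(0.13568061) = 7.797978°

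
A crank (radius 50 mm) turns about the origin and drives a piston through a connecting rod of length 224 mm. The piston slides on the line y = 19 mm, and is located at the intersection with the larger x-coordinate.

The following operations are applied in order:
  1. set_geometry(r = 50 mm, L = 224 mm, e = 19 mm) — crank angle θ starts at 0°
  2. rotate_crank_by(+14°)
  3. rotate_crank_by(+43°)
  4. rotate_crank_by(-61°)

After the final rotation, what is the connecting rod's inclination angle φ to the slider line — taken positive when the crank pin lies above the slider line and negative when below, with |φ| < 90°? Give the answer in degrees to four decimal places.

-5.7617

set_geometry: r = 50 mm, L = 224 mm, e = 19 mm; θ ← 0°
rotate_crank_by(+14°): θ ← 0° +14° = 14°
rotate_crank_by(+43°): θ ← 14° +43° = 57°
rotate_crank_by(-61°): θ ← 57° -61° = -4°
crank pin P = (r cos θ, r sin θ) = (49.878203, -3.487824)
h = r sin θ − e = -3.487824 − 19 = -22.487824
sin φ = h / L = -22.487824 / 224 = -0.10039207
φ = arcsin(-0.10039207) = -5.761748°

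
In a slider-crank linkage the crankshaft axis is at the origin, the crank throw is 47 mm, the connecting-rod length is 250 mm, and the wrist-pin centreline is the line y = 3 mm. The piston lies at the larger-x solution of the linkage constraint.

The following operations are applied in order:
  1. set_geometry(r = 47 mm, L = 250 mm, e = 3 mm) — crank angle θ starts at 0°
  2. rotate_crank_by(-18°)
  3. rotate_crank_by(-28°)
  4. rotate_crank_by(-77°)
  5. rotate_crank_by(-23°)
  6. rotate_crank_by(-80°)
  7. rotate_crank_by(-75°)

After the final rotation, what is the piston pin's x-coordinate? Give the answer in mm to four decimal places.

271.4105

set_geometry: r = 47 mm, L = 250 mm, e = 3 mm; θ ← 0°
rotate_crank_by(-18°): θ ← 0° -18° = -18°
rotate_crank_by(-28°): θ ← -18° -28° = -46°
rotate_crank_by(-77°): θ ← -46° -77° = -123°
rotate_crank_by(-23°): θ ← -123° -23° = -146°
rotate_crank_by(-80°): θ ← -146° -80° = -226°
rotate_crank_by(-75°): θ ← -226° -75° = -301°
crank pin P = (r cos θ, r sin θ) = (24.206790, 40.286863)
h = r sin θ − e = 40.286863 − 3 = 37.286863
x = r cos θ + √(L² − h²) = 24.206790 + √(62500.0 − 1390.3102) = 24.206790 + 247.203742 = 271.410531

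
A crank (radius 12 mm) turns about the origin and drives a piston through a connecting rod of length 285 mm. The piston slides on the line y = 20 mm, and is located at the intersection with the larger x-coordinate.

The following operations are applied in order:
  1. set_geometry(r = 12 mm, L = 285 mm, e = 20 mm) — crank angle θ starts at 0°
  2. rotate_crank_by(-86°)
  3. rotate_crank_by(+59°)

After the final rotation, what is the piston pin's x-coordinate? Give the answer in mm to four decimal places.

set_geometry: r = 12 mm, L = 285 mm, e = 20 mm; θ ← 0°
rotate_crank_by(-86°): θ ← 0° -86° = -86°
rotate_crank_by(+59°): θ ← -86° +59° = -27°
crank pin P = (r cos θ, r sin θ) = (10.692078, -5.447886)
h = r sin θ − e = -5.447886 − 20 = -25.447886
x = r cos θ + √(L² − h²) = 10.692078 + √(81225.0 − 647.5949) = 10.692078 + 283.861595 = 294.553673

294.5537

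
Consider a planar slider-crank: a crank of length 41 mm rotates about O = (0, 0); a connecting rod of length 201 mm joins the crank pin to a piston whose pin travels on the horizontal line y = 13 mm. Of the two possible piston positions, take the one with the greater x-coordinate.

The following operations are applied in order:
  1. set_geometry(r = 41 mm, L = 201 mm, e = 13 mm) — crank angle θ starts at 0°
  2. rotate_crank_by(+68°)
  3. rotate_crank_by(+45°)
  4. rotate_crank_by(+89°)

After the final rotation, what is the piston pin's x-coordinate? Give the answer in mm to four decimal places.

160.9748

set_geometry: r = 41 mm, L = 201 mm, e = 13 mm; θ ← 0°
rotate_crank_by(+68°): θ ← 0° +68° = 68°
rotate_crank_by(+45°): θ ← 68° +45° = 113°
rotate_crank_by(+89°): θ ← 113° +89° = 202°
crank pin P = (r cos θ, r sin θ) = (-38.014538, -15.358870)
h = r sin θ − e = -15.358870 − 13 = -28.358870
x = r cos θ + √(L² − h²) = -38.014538 + √(40401.0 − 804.2255) = -38.014538 + 198.989383 = 160.974845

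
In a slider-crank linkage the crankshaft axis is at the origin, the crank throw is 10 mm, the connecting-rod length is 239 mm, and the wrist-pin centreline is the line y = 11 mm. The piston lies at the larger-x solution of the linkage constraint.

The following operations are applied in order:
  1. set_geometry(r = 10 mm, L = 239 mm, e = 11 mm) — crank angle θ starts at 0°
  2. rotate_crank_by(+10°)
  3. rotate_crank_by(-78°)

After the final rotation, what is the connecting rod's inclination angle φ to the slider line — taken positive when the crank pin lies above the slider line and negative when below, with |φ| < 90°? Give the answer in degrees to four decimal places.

set_geometry: r = 10 mm, L = 239 mm, e = 11 mm; θ ← 0°
rotate_crank_by(+10°): θ ← 0° +10° = 10°
rotate_crank_by(-78°): θ ← 10° -78° = -68°
crank pin P = (r cos θ, r sin θ) = (3.746066, -9.271839)
h = r sin θ − e = -9.271839 − 11 = -20.271839
sin φ = h / L = -20.271839 / 239 = -0.08481941
φ = arcsin(-0.08481941) = -4.865640°

-4.8656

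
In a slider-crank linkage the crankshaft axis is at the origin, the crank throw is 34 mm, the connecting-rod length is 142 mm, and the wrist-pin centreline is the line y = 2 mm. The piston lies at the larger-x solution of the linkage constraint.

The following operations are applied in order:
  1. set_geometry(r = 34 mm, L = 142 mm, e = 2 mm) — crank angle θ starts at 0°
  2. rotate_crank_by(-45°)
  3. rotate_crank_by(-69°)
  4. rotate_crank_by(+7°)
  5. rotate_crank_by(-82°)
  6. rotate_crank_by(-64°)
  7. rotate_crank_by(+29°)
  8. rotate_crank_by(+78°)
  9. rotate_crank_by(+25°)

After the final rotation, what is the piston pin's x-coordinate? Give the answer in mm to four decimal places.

set_geometry: r = 34 mm, L = 142 mm, e = 2 mm; θ ← 0°
rotate_crank_by(-45°): θ ← 0° -45° = -45°
rotate_crank_by(-69°): θ ← -45° -69° = -114°
rotate_crank_by(+7°): θ ← -114° +7° = -107°
rotate_crank_by(-82°): θ ← -107° -82° = -189°
rotate_crank_by(-64°): θ ← -189° -64° = -253°
rotate_crank_by(+29°): θ ← -253° +29° = -224°
rotate_crank_by(+78°): θ ← -224° +78° = -146°
rotate_crank_by(+25°): θ ← -146° +25° = -121°
crank pin P = (r cos θ, r sin θ) = (-17.511295, -29.143688)
h = r sin θ − e = -29.143688 − 2 = -31.143688
x = r cos θ + √(L² − h²) = -17.511295 + √(20164.0 − 969.9293) = -17.511295 + 138.542667 = 121.031373

121.0314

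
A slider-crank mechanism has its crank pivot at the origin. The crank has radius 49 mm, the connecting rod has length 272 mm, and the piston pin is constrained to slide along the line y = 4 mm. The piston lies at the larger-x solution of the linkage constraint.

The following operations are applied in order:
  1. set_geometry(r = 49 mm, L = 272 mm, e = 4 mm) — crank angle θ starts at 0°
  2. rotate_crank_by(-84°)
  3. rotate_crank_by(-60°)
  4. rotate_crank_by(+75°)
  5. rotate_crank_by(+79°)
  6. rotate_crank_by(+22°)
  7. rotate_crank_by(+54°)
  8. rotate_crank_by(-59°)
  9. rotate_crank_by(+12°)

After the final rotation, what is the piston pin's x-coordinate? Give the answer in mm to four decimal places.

308.7530

set_geometry: r = 49 mm, L = 272 mm, e = 4 mm; θ ← 0°
rotate_crank_by(-84°): θ ← 0° -84° = -84°
rotate_crank_by(-60°): θ ← -84° -60° = -144°
rotate_crank_by(+75°): θ ← -144° +75° = -69°
rotate_crank_by(+79°): θ ← -69° +79° = 10°
rotate_crank_by(+22°): θ ← 10° +22° = 32°
rotate_crank_by(+54°): θ ← 32° +54° = 86°
rotate_crank_by(-59°): θ ← 86° -59° = 27°
rotate_crank_by(+12°): θ ← 27° +12° = 39°
crank pin P = (r cos θ, r sin θ) = (38.080152, 30.836699)
h = r sin θ − e = 30.836699 − 4 = 26.836699
x = r cos θ + √(L² − h²) = 38.080152 + √(73984.0 − 720.2084) = 38.080152 + 270.672850 = 308.753002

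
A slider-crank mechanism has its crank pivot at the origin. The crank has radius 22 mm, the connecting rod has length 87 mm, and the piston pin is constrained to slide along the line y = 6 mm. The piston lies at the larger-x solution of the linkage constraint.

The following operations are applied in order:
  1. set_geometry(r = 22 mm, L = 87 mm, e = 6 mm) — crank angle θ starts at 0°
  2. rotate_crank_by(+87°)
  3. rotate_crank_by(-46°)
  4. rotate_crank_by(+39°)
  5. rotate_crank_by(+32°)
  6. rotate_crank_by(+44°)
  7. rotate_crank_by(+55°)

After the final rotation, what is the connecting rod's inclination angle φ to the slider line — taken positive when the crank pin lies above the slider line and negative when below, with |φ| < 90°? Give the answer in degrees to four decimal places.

-11.4905

set_geometry: r = 22 mm, L = 87 mm, e = 6 mm; θ ← 0°
rotate_crank_by(+87°): θ ← 0° +87° = 87°
rotate_crank_by(-46°): θ ← 87° -46° = 41°
rotate_crank_by(+39°): θ ← 41° +39° = 80°
rotate_crank_by(+32°): θ ← 80° +32° = 112°
rotate_crank_by(+44°): θ ← 112° +44° = 156°
rotate_crank_by(+55°): θ ← 156° +55° = 211°
crank pin P = (r cos θ, r sin θ) = (-18.857681, -11.330838)
h = r sin θ − e = -11.330838 − 6 = -17.330838
sin φ = h / L = -17.330838 / 87 = -0.19920503
φ = arcsin(-0.19920503) = -11.490475°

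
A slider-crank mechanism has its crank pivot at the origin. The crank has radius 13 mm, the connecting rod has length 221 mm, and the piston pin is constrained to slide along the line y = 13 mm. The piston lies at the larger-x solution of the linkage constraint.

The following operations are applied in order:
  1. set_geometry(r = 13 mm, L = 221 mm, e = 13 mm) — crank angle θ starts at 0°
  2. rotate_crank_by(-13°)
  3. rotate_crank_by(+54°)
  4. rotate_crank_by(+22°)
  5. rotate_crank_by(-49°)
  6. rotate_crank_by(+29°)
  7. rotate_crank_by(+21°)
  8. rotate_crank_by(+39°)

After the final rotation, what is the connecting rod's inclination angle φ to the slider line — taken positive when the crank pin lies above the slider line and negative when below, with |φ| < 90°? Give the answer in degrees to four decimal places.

-0.0864

set_geometry: r = 13 mm, L = 221 mm, e = 13 mm; θ ← 0°
rotate_crank_by(-13°): θ ← 0° -13° = -13°
rotate_crank_by(+54°): θ ← -13° +54° = 41°
rotate_crank_by(+22°): θ ← 41° +22° = 63°
rotate_crank_by(-49°): θ ← 63° -49° = 14°
rotate_crank_by(+29°): θ ← 14° +29° = 43°
rotate_crank_by(+21°): θ ← 43° +21° = 64°
rotate_crank_by(+39°): θ ← 64° +39° = 103°
crank pin P = (r cos θ, r sin θ) = (-2.924364, 12.666811)
h = r sin θ − e = 12.666811 − 13 = -0.333189
sin φ = h / L = -0.333189 / 221 = -0.00150764
φ = arcsin(-0.00150764) = -0.086382°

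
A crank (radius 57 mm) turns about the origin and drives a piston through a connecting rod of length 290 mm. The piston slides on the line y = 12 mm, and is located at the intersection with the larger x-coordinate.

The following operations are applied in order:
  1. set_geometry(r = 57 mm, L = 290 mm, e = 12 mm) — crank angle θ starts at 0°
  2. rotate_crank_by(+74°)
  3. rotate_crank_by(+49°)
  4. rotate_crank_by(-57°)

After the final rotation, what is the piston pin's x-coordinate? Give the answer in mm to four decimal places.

310.4021

set_geometry: r = 57 mm, L = 290 mm, e = 12 mm; θ ← 0°
rotate_crank_by(+74°): θ ← 0° +74° = 74°
rotate_crank_by(+49°): θ ← 74° +49° = 123°
rotate_crank_by(-57°): θ ← 123° -57° = 66°
crank pin P = (r cos θ, r sin θ) = (23.183989, 52.072091)
h = r sin θ − e = 52.072091 − 12 = 40.072091
x = r cos θ + √(L² − h²) = 23.183989 + √(84100.0 − 1605.7725) = 23.183989 + 287.218084 = 310.402072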